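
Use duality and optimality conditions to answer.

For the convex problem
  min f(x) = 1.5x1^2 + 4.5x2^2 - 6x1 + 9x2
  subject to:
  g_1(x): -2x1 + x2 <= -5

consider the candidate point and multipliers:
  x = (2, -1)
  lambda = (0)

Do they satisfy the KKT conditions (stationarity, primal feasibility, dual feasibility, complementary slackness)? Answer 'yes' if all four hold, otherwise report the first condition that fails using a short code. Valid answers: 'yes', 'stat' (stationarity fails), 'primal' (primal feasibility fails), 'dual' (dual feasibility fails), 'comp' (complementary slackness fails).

Gradient of f: grad f(x) = Q x + c = (0, 0)
Constraint values g_i(x) = a_i^T x - b_i:
  g_1((2, -1)) = 0
Stationarity residual: grad f(x) + sum_i lambda_i a_i = (0, 0)
  -> stationarity OK
Primal feasibility (all g_i <= 0): OK
Dual feasibility (all lambda_i >= 0): OK
Complementary slackness (lambda_i * g_i(x) = 0 for all i): OK

Verdict: yes, KKT holds.

yes


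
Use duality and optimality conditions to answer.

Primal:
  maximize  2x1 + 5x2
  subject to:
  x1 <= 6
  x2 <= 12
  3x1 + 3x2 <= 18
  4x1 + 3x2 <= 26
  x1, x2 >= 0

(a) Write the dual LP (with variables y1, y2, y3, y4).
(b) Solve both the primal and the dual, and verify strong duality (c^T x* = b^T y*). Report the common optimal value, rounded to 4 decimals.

The standard primal-dual pair for 'max c^T x s.t. A x <= b, x >= 0' is:
  Dual:  min b^T y  s.t.  A^T y >= c,  y >= 0.

So the dual LP is:
  minimize  6y1 + 12y2 + 18y3 + 26y4
  subject to:
    y1 + 3y3 + 4y4 >= 2
    y2 + 3y3 + 3y4 >= 5
    y1, y2, y3, y4 >= 0

Solving the primal: x* = (0, 6).
  primal value c^T x* = 30.
Solving the dual: y* = (0, 0, 1.6667, 0).
  dual value b^T y* = 30.
Strong duality: c^T x* = b^T y*. Confirmed.

30


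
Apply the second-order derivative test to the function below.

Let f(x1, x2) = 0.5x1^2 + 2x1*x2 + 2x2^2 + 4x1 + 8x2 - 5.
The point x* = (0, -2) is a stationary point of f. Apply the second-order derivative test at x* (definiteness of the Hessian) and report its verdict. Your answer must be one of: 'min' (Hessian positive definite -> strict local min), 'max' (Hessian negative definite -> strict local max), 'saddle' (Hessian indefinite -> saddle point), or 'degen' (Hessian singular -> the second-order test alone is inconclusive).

Compute the Hessian H = grad^2 f:
  H = [[1, 2], [2, 4]]
Verify stationarity: grad f(x*) = H x* + g = (0, 0).
Eigenvalues of H: 0, 5.
H has a zero eigenvalue (singular; positive semidefinite but not definite), so H is neither positive definite, negative definite, nor indefinite. The second-order test alone is inconclusive -> degen.
(Indeed, f is constant along the null direction of H through x*, so x* is not a strict local extremum.)

degen


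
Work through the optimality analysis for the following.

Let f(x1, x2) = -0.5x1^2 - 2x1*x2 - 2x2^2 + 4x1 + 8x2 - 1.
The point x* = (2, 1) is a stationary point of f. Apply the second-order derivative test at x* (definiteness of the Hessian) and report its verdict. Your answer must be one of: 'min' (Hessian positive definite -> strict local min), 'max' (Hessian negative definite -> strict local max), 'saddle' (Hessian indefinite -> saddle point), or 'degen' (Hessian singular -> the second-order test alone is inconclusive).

Compute the Hessian H = grad^2 f:
  H = [[-1, -2], [-2, -4]]
Verify stationarity: grad f(x*) = H x* + g = (0, 0).
Eigenvalues of H: -5, 0.
H has a zero eigenvalue (singular; negative semidefinite but not definite), so H is neither positive definite, negative definite, nor indefinite. The second-order test alone is inconclusive -> degen.
(Indeed, f is constant along the null direction of H through x*, so x* is not a strict local extremum.)

degen


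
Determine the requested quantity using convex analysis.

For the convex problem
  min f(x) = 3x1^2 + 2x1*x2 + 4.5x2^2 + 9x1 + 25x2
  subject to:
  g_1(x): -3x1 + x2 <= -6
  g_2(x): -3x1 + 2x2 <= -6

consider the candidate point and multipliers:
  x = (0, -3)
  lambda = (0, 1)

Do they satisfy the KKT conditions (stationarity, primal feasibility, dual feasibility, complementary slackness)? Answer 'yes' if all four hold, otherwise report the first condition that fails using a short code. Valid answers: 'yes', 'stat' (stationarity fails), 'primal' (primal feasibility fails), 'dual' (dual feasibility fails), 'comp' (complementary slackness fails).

Gradient of f: grad f(x) = Q x + c = (3, -2)
Constraint values g_i(x) = a_i^T x - b_i:
  g_1((0, -3)) = 3
  g_2((0, -3)) = 0
Stationarity residual: grad f(x) + sum_i lambda_i a_i = (0, 0)
  -> stationarity OK
Primal feasibility (all g_i <= 0): FAILS
Dual feasibility (all lambda_i >= 0): OK
Complementary slackness (lambda_i * g_i(x) = 0 for all i): OK

Verdict: the first failing condition is primal_feasibility -> primal.

primal


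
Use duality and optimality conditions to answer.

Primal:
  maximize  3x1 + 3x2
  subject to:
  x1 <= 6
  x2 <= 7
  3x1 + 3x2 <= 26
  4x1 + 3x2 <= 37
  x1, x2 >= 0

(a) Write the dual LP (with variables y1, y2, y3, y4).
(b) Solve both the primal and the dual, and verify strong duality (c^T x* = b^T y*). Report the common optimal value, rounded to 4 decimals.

The standard primal-dual pair for 'max c^T x s.t. A x <= b, x >= 0' is:
  Dual:  min b^T y  s.t.  A^T y >= c,  y >= 0.

So the dual LP is:
  minimize  6y1 + 7y2 + 26y3 + 37y4
  subject to:
    y1 + 3y3 + 4y4 >= 3
    y2 + 3y3 + 3y4 >= 3
    y1, y2, y3, y4 >= 0

Solving the primal: x* = (6, 2.6667).
  primal value c^T x* = 26.
Solving the dual: y* = (0, 0, 1, 0).
  dual value b^T y* = 26.
Strong duality: c^T x* = b^T y*. Confirmed.

26


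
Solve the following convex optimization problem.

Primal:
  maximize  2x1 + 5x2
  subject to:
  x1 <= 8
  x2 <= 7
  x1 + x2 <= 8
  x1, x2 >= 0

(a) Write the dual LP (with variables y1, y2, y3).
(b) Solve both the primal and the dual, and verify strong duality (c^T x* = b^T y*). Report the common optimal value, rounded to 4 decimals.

The standard primal-dual pair for 'max c^T x s.t. A x <= b, x >= 0' is:
  Dual:  min b^T y  s.t.  A^T y >= c,  y >= 0.

So the dual LP is:
  minimize  8y1 + 7y2 + 8y3
  subject to:
    y1 + y3 >= 2
    y2 + y3 >= 5
    y1, y2, y3 >= 0

Solving the primal: x* = (1, 7).
  primal value c^T x* = 37.
Solving the dual: y* = (0, 3, 2).
  dual value b^T y* = 37.
Strong duality: c^T x* = b^T y*. Confirmed.

37


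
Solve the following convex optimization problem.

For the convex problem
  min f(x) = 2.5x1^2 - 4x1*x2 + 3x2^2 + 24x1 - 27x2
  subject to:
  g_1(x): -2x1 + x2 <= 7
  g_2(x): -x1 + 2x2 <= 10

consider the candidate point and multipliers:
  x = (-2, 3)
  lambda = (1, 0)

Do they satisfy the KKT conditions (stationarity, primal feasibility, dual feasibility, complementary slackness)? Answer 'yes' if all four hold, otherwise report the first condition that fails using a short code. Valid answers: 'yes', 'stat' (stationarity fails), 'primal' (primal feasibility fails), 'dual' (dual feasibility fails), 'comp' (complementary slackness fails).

Gradient of f: grad f(x) = Q x + c = (2, -1)
Constraint values g_i(x) = a_i^T x - b_i:
  g_1((-2, 3)) = 0
  g_2((-2, 3)) = -2
Stationarity residual: grad f(x) + sum_i lambda_i a_i = (0, 0)
  -> stationarity OK
Primal feasibility (all g_i <= 0): OK
Dual feasibility (all lambda_i >= 0): OK
Complementary slackness (lambda_i * g_i(x) = 0 for all i): OK

Verdict: yes, KKT holds.

yes


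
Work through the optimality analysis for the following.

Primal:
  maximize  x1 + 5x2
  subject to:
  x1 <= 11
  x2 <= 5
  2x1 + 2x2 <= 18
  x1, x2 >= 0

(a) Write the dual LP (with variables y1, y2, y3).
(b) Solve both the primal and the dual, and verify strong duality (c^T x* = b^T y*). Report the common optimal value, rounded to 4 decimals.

The standard primal-dual pair for 'max c^T x s.t. A x <= b, x >= 0' is:
  Dual:  min b^T y  s.t.  A^T y >= c,  y >= 0.

So the dual LP is:
  minimize  11y1 + 5y2 + 18y3
  subject to:
    y1 + 2y3 >= 1
    y2 + 2y3 >= 5
    y1, y2, y3 >= 0

Solving the primal: x* = (4, 5).
  primal value c^T x* = 29.
Solving the dual: y* = (0, 4, 0.5).
  dual value b^T y* = 29.
Strong duality: c^T x* = b^T y*. Confirmed.

29


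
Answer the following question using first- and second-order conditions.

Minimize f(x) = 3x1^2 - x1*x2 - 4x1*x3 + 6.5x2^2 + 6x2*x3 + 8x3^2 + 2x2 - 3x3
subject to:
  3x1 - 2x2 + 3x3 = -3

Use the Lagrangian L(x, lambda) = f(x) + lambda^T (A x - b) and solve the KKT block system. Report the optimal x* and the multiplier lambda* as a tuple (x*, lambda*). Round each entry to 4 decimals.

Form the Lagrangian:
  L(x, lambda) = (1/2) x^T Q x + c^T x + lambda^T (A x - b)
Stationarity (grad_x L = 0): Q x + c + A^T lambda = 0.
Primal feasibility: A x = b.

This gives the KKT block system:
  [ Q   A^T ] [ x     ]   [-c ]
  [ A    0  ] [ lambda ] = [ b ]

Solving the linear system:
  x*      = (-0.7157, 0.0752, -0.2342)
  lambda* = (1.1442)
  f(x*)   = 2.1428

x* = (-0.7157, 0.0752, -0.2342), lambda* = (1.1442)


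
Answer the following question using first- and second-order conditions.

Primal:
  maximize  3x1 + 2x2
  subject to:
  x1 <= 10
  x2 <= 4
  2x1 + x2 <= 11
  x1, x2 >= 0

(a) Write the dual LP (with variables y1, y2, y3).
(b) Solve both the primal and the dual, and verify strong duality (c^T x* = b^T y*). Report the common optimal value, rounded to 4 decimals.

The standard primal-dual pair for 'max c^T x s.t. A x <= b, x >= 0' is:
  Dual:  min b^T y  s.t.  A^T y >= c,  y >= 0.

So the dual LP is:
  minimize  10y1 + 4y2 + 11y3
  subject to:
    y1 + 2y3 >= 3
    y2 + y3 >= 2
    y1, y2, y3 >= 0

Solving the primal: x* = (3.5, 4).
  primal value c^T x* = 18.5.
Solving the dual: y* = (0, 0.5, 1.5).
  dual value b^T y* = 18.5.
Strong duality: c^T x* = b^T y*. Confirmed.

18.5


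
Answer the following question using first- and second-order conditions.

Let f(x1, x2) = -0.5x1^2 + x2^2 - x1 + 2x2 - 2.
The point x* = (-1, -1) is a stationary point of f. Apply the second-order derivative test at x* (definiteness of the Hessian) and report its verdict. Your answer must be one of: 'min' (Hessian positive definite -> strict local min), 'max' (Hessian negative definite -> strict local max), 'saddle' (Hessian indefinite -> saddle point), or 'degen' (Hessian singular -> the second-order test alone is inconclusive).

Compute the Hessian H = grad^2 f:
  H = [[-1, 0], [0, 2]]
Verify stationarity: grad f(x*) = H x* + g = (0, 0).
Eigenvalues of H: -1, 2.
Eigenvalues have mixed signs, so H is indefinite -> x* is a saddle point.

saddle


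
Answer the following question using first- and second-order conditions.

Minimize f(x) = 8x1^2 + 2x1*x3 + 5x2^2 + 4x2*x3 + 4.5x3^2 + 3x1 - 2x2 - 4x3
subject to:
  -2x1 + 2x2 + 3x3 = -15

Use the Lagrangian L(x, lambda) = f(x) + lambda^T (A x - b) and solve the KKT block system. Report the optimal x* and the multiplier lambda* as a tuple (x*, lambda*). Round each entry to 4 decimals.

Form the Lagrangian:
  L(x, lambda) = (1/2) x^T Q x + c^T x + lambda^T (A x - b)
Stationarity (grad_x L = 0): Q x + c + A^T lambda = 0.
Primal feasibility: A x = b.

This gives the KKT block system:
  [ Q   A^T ] [ x     ]   [-c ]
  [ A    0  ] [ lambda ] = [ b ]

Solving the linear system:
  x*      = (1.6655, -0.7183, -3.4108)
  lambda* = (11.4131)
  f(x*)   = 95.6367

x* = (1.6655, -0.7183, -3.4108), lambda* = (11.4131)


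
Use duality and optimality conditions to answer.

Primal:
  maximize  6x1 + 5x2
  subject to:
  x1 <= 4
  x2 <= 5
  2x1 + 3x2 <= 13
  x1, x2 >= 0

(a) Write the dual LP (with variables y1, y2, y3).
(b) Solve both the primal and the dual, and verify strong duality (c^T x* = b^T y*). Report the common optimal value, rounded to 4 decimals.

The standard primal-dual pair for 'max c^T x s.t. A x <= b, x >= 0' is:
  Dual:  min b^T y  s.t.  A^T y >= c,  y >= 0.

So the dual LP is:
  minimize  4y1 + 5y2 + 13y3
  subject to:
    y1 + 2y3 >= 6
    y2 + 3y3 >= 5
    y1, y2, y3 >= 0

Solving the primal: x* = (4, 1.6667).
  primal value c^T x* = 32.3333.
Solving the dual: y* = (2.6667, 0, 1.6667).
  dual value b^T y* = 32.3333.
Strong duality: c^T x* = b^T y*. Confirmed.

32.3333


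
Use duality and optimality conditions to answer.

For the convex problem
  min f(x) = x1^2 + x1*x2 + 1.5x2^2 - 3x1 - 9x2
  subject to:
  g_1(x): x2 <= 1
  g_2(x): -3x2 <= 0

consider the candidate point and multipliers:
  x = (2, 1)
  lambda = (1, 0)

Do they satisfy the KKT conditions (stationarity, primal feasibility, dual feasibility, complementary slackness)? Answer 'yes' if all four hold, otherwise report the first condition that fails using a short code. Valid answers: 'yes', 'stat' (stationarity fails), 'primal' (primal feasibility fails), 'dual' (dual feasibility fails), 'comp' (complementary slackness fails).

Gradient of f: grad f(x) = Q x + c = (2, -4)
Constraint values g_i(x) = a_i^T x - b_i:
  g_1((2, 1)) = 0
  g_2((2, 1)) = -3
Stationarity residual: grad f(x) + sum_i lambda_i a_i = (2, -3)
  -> stationarity FAILS
Primal feasibility (all g_i <= 0): OK
Dual feasibility (all lambda_i >= 0): OK
Complementary slackness (lambda_i * g_i(x) = 0 for all i): OK

Verdict: the first failing condition is stationarity -> stat.

stat


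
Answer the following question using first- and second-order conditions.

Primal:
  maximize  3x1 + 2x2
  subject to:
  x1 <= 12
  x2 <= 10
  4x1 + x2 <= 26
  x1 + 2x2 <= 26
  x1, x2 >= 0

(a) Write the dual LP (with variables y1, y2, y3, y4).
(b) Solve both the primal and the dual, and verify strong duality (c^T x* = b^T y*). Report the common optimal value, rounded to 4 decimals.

The standard primal-dual pair for 'max c^T x s.t. A x <= b, x >= 0' is:
  Dual:  min b^T y  s.t.  A^T y >= c,  y >= 0.

So the dual LP is:
  minimize  12y1 + 10y2 + 26y3 + 26y4
  subject to:
    y1 + 4y3 + y4 >= 3
    y2 + y3 + 2y4 >= 2
    y1, y2, y3, y4 >= 0

Solving the primal: x* = (4, 10).
  primal value c^T x* = 32.
Solving the dual: y* = (0, 1.25, 0.75, 0).
  dual value b^T y* = 32.
Strong duality: c^T x* = b^T y*. Confirmed.

32


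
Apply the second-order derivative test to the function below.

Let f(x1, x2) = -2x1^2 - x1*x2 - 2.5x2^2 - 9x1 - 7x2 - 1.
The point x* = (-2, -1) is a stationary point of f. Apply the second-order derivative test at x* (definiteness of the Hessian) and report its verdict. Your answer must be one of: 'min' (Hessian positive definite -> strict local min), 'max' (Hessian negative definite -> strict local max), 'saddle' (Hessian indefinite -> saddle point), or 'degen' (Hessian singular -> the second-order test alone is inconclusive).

Compute the Hessian H = grad^2 f:
  H = [[-4, -1], [-1, -5]]
Verify stationarity: grad f(x*) = H x* + g = (0, 0).
Eigenvalues of H: -5.618, -3.382.
Both eigenvalues < 0, so H is negative definite -> x* is a strict local max.

max


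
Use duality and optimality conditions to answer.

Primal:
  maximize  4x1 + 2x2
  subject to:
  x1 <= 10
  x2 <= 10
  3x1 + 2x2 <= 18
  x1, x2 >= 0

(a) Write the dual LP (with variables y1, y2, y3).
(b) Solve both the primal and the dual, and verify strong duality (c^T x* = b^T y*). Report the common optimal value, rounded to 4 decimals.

The standard primal-dual pair for 'max c^T x s.t. A x <= b, x >= 0' is:
  Dual:  min b^T y  s.t.  A^T y >= c,  y >= 0.

So the dual LP is:
  minimize  10y1 + 10y2 + 18y3
  subject to:
    y1 + 3y3 >= 4
    y2 + 2y3 >= 2
    y1, y2, y3 >= 0

Solving the primal: x* = (6, 0).
  primal value c^T x* = 24.
Solving the dual: y* = (0, 0, 1.3333).
  dual value b^T y* = 24.
Strong duality: c^T x* = b^T y*. Confirmed.

24


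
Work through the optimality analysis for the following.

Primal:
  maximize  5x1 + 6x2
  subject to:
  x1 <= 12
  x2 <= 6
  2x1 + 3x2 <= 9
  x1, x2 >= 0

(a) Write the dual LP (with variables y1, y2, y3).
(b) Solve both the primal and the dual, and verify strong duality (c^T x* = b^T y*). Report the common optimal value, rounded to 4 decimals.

The standard primal-dual pair for 'max c^T x s.t. A x <= b, x >= 0' is:
  Dual:  min b^T y  s.t.  A^T y >= c,  y >= 0.

So the dual LP is:
  minimize  12y1 + 6y2 + 9y3
  subject to:
    y1 + 2y3 >= 5
    y2 + 3y3 >= 6
    y1, y2, y3 >= 0

Solving the primal: x* = (4.5, 0).
  primal value c^T x* = 22.5.
Solving the dual: y* = (0, 0, 2.5).
  dual value b^T y* = 22.5.
Strong duality: c^T x* = b^T y*. Confirmed.

22.5


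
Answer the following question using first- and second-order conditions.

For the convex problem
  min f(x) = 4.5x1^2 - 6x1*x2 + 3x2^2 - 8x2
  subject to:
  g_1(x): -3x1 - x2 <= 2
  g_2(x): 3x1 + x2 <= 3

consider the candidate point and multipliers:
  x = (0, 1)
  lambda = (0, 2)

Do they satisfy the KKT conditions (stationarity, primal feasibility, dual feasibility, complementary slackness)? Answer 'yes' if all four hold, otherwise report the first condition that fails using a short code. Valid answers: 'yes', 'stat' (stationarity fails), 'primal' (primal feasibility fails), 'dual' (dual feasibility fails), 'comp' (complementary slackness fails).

Gradient of f: grad f(x) = Q x + c = (-6, -2)
Constraint values g_i(x) = a_i^T x - b_i:
  g_1((0, 1)) = -3
  g_2((0, 1)) = -2
Stationarity residual: grad f(x) + sum_i lambda_i a_i = (0, 0)
  -> stationarity OK
Primal feasibility (all g_i <= 0): OK
Dual feasibility (all lambda_i >= 0): OK
Complementary slackness (lambda_i * g_i(x) = 0 for all i): FAILS

Verdict: the first failing condition is complementary_slackness -> comp.

comp


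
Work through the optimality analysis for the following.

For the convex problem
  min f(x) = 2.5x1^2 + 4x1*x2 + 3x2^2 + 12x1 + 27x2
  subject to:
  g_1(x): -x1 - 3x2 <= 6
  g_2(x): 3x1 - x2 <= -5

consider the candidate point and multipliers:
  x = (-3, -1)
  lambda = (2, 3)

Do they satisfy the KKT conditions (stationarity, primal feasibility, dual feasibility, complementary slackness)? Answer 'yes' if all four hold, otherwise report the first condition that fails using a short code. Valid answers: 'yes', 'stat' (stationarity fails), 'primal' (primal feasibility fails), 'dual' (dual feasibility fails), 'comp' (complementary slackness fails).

Gradient of f: grad f(x) = Q x + c = (-7, 9)
Constraint values g_i(x) = a_i^T x - b_i:
  g_1((-3, -1)) = 0
  g_2((-3, -1)) = -3
Stationarity residual: grad f(x) + sum_i lambda_i a_i = (0, 0)
  -> stationarity OK
Primal feasibility (all g_i <= 0): OK
Dual feasibility (all lambda_i >= 0): OK
Complementary slackness (lambda_i * g_i(x) = 0 for all i): FAILS

Verdict: the first failing condition is complementary_slackness -> comp.

comp


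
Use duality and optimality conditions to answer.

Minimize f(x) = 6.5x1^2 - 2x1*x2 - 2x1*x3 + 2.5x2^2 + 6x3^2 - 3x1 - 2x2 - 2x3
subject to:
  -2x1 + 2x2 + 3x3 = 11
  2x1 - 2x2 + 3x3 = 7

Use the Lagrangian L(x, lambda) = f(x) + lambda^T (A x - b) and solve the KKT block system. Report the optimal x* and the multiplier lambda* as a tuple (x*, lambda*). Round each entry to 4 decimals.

Form the Lagrangian:
  L(x, lambda) = (1/2) x^T Q x + c^T x + lambda^T (A x - b)
Stationarity (grad_x L = 0): Q x + c + A^T lambda = 0.
Primal feasibility: A x = b.

This gives the KKT block system:
  [ Q   A^T ] [ x     ]   [-c ]
  [ A    0  ] [ lambda ] = [ b ]

Solving the linear system:
  x*      = (0.5714, 1.5714, 3)
  lambda* = (-6.6548, -4.2976)
  f(x*)   = 46.2143

x* = (0.5714, 1.5714, 3), lambda* = (-6.6548, -4.2976)


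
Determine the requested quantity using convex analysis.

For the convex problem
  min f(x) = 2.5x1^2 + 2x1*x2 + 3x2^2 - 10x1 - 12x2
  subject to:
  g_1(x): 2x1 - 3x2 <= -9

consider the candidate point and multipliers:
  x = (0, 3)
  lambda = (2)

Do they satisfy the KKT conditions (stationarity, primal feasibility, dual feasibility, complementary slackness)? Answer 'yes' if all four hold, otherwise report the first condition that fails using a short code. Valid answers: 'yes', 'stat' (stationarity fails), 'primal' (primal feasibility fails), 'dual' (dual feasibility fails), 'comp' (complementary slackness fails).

Gradient of f: grad f(x) = Q x + c = (-4, 6)
Constraint values g_i(x) = a_i^T x - b_i:
  g_1((0, 3)) = 0
Stationarity residual: grad f(x) + sum_i lambda_i a_i = (0, 0)
  -> stationarity OK
Primal feasibility (all g_i <= 0): OK
Dual feasibility (all lambda_i >= 0): OK
Complementary slackness (lambda_i * g_i(x) = 0 for all i): OK

Verdict: yes, KKT holds.

yes


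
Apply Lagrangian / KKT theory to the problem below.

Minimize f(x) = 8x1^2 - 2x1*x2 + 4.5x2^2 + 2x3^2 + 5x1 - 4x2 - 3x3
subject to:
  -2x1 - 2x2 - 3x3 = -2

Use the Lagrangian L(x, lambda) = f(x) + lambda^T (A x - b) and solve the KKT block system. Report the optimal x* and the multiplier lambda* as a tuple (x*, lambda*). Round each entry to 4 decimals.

Form the Lagrangian:
  L(x, lambda) = (1/2) x^T Q x + c^T x + lambda^T (A x - b)
Stationarity (grad_x L = 0): Q x + c + A^T lambda = 0.
Primal feasibility: A x = b.

This gives the KKT block system:
  [ Q   A^T ] [ x     ]   [-c ]
  [ A    0  ] [ lambda ] = [ b ]

Solving the linear system:
  x*      = (-0.2894, 0.3445, 0.6299)
  lambda* = (-0.1601)
  f(x*)   = -2.5177

x* = (-0.2894, 0.3445, 0.6299), lambda* = (-0.1601)


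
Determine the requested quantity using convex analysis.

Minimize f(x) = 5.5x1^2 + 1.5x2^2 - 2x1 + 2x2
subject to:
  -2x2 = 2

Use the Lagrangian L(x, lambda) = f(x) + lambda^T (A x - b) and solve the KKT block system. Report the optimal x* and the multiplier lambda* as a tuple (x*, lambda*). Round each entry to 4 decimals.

Form the Lagrangian:
  L(x, lambda) = (1/2) x^T Q x + c^T x + lambda^T (A x - b)
Stationarity (grad_x L = 0): Q x + c + A^T lambda = 0.
Primal feasibility: A x = b.

This gives the KKT block system:
  [ Q   A^T ] [ x     ]   [-c ]
  [ A    0  ] [ lambda ] = [ b ]

Solving the linear system:
  x*      = (0.1818, -1)
  lambda* = (-0.5)
  f(x*)   = -0.6818

x* = (0.1818, -1), lambda* = (-0.5)


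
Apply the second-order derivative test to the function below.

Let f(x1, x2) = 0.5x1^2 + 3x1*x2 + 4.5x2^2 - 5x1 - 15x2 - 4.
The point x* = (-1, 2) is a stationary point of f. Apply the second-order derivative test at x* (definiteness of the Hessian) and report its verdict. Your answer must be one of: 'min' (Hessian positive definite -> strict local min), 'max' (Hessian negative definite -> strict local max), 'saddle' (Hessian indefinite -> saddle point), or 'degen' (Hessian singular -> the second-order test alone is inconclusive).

Compute the Hessian H = grad^2 f:
  H = [[1, 3], [3, 9]]
Verify stationarity: grad f(x*) = H x* + g = (0, 0).
Eigenvalues of H: 0, 10.
H has a zero eigenvalue (singular; positive semidefinite but not definite), so H is neither positive definite, negative definite, nor indefinite. The second-order test alone is inconclusive -> degen.
(Indeed, f is constant along the null direction of H through x*, so x* is not a strict local extremum.)

degen


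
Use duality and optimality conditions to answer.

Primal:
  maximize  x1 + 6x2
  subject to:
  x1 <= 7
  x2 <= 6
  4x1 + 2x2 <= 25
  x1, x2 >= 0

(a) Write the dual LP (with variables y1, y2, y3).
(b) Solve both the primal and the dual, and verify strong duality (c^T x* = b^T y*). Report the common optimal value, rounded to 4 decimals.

The standard primal-dual pair for 'max c^T x s.t. A x <= b, x >= 0' is:
  Dual:  min b^T y  s.t.  A^T y >= c,  y >= 0.

So the dual LP is:
  minimize  7y1 + 6y2 + 25y3
  subject to:
    y1 + 4y3 >= 1
    y2 + 2y3 >= 6
    y1, y2, y3 >= 0

Solving the primal: x* = (3.25, 6).
  primal value c^T x* = 39.25.
Solving the dual: y* = (0, 5.5, 0.25).
  dual value b^T y* = 39.25.
Strong duality: c^T x* = b^T y*. Confirmed.

39.25


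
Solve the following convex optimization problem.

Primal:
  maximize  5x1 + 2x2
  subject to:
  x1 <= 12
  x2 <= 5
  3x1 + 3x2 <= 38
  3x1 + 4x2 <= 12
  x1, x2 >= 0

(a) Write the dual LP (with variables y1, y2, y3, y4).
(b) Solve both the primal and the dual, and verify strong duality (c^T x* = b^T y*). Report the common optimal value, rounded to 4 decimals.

The standard primal-dual pair for 'max c^T x s.t. A x <= b, x >= 0' is:
  Dual:  min b^T y  s.t.  A^T y >= c,  y >= 0.

So the dual LP is:
  minimize  12y1 + 5y2 + 38y3 + 12y4
  subject to:
    y1 + 3y3 + 3y4 >= 5
    y2 + 3y3 + 4y4 >= 2
    y1, y2, y3, y4 >= 0

Solving the primal: x* = (4, 0).
  primal value c^T x* = 20.
Solving the dual: y* = (0, 0, 0, 1.6667).
  dual value b^T y* = 20.
Strong duality: c^T x* = b^T y*. Confirmed.

20


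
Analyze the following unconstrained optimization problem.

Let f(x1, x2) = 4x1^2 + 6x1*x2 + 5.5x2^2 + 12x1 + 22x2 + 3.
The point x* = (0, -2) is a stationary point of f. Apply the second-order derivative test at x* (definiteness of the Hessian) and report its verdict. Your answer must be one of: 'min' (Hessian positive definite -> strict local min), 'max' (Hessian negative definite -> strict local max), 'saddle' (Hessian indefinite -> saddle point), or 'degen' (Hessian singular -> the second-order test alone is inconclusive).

Compute the Hessian H = grad^2 f:
  H = [[8, 6], [6, 11]]
Verify stationarity: grad f(x*) = H x* + g = (0, 0).
Eigenvalues of H: 3.3153, 15.6847.
Both eigenvalues > 0, so H is positive definite -> x* is a strict local min.

min


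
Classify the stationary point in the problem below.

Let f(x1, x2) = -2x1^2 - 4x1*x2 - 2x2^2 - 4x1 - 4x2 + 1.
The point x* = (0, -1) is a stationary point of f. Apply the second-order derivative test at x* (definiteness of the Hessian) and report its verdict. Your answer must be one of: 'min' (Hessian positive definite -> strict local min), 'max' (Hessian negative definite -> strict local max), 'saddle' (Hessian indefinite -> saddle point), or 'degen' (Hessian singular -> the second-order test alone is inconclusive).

Compute the Hessian H = grad^2 f:
  H = [[-4, -4], [-4, -4]]
Verify stationarity: grad f(x*) = H x* + g = (0, 0).
Eigenvalues of H: -8, 0.
H has a zero eigenvalue (singular; negative semidefinite but not definite), so H is neither positive definite, negative definite, nor indefinite. The second-order test alone is inconclusive -> degen.
(Indeed, f is constant along the null direction of H through x*, so x* is not a strict local extremum.)

degen


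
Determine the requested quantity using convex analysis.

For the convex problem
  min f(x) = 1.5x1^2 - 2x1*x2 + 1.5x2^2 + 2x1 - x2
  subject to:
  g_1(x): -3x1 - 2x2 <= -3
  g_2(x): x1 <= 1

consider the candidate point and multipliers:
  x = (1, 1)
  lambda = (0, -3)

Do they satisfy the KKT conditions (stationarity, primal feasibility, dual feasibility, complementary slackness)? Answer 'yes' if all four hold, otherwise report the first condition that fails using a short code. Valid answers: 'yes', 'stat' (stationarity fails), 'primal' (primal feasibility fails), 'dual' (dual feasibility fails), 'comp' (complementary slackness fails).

Gradient of f: grad f(x) = Q x + c = (3, 0)
Constraint values g_i(x) = a_i^T x - b_i:
  g_1((1, 1)) = -2
  g_2((1, 1)) = 0
Stationarity residual: grad f(x) + sum_i lambda_i a_i = (0, 0)
  -> stationarity OK
Primal feasibility (all g_i <= 0): OK
Dual feasibility (all lambda_i >= 0): FAILS
Complementary slackness (lambda_i * g_i(x) = 0 for all i): OK

Verdict: the first failing condition is dual_feasibility -> dual.

dual


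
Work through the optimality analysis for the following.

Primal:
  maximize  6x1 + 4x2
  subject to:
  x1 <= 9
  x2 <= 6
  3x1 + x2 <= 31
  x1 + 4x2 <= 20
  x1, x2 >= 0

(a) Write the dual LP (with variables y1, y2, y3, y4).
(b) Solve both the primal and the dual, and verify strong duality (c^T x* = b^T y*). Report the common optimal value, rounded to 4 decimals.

The standard primal-dual pair for 'max c^T x s.t. A x <= b, x >= 0' is:
  Dual:  min b^T y  s.t.  A^T y >= c,  y >= 0.

So the dual LP is:
  minimize  9y1 + 6y2 + 31y3 + 20y4
  subject to:
    y1 + 3y3 + y4 >= 6
    y2 + y3 + 4y4 >= 4
    y1, y2, y3, y4 >= 0

Solving the primal: x* = (9, 2.75).
  primal value c^T x* = 65.
Solving the dual: y* = (5, 0, 0, 1).
  dual value b^T y* = 65.
Strong duality: c^T x* = b^T y*. Confirmed.

65


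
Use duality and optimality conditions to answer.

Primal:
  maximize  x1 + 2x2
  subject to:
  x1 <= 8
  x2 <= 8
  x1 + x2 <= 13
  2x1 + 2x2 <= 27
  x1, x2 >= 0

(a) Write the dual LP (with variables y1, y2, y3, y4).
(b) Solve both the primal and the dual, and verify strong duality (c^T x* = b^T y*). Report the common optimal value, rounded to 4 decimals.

The standard primal-dual pair for 'max c^T x s.t. A x <= b, x >= 0' is:
  Dual:  min b^T y  s.t.  A^T y >= c,  y >= 0.

So the dual LP is:
  minimize  8y1 + 8y2 + 13y3 + 27y4
  subject to:
    y1 + y3 + 2y4 >= 1
    y2 + y3 + 2y4 >= 2
    y1, y2, y3, y4 >= 0

Solving the primal: x* = (5, 8).
  primal value c^T x* = 21.
Solving the dual: y* = (0, 1, 1, 0).
  dual value b^T y* = 21.
Strong duality: c^T x* = b^T y*. Confirmed.

21


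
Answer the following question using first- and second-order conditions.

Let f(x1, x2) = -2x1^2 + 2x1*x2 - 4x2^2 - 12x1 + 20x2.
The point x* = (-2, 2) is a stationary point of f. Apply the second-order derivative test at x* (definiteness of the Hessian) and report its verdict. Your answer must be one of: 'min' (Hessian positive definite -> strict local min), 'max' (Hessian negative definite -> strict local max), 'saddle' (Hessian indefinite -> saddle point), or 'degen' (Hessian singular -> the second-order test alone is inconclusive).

Compute the Hessian H = grad^2 f:
  H = [[-4, 2], [2, -8]]
Verify stationarity: grad f(x*) = H x* + g = (0, 0).
Eigenvalues of H: -8.8284, -3.1716.
Both eigenvalues < 0, so H is negative definite -> x* is a strict local max.

max


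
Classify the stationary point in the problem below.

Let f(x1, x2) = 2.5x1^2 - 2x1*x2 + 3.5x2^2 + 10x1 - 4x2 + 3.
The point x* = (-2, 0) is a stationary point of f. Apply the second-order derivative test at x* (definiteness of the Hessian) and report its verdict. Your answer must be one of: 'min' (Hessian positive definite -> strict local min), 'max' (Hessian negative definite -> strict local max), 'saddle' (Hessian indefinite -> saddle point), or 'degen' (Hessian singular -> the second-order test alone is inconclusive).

Compute the Hessian H = grad^2 f:
  H = [[5, -2], [-2, 7]]
Verify stationarity: grad f(x*) = H x* + g = (0, 0).
Eigenvalues of H: 3.7639, 8.2361.
Both eigenvalues > 0, so H is positive definite -> x* is a strict local min.

min


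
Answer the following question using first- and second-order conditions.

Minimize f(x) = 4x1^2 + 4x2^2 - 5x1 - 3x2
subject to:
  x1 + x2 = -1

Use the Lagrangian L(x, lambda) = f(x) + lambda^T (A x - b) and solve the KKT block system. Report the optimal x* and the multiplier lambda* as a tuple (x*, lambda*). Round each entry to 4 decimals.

Form the Lagrangian:
  L(x, lambda) = (1/2) x^T Q x + c^T x + lambda^T (A x - b)
Stationarity (grad_x L = 0): Q x + c + A^T lambda = 0.
Primal feasibility: A x = b.

This gives the KKT block system:
  [ Q   A^T ] [ x     ]   [-c ]
  [ A    0  ] [ lambda ] = [ b ]

Solving the linear system:
  x*      = (-0.375, -0.625)
  lambda* = (8)
  f(x*)   = 5.875

x* = (-0.375, -0.625), lambda* = (8)


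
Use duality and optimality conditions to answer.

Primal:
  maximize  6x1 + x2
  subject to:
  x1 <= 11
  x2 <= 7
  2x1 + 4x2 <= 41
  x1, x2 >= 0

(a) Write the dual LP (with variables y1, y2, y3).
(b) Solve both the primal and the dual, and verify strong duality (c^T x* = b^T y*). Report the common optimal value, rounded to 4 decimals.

The standard primal-dual pair for 'max c^T x s.t. A x <= b, x >= 0' is:
  Dual:  min b^T y  s.t.  A^T y >= c,  y >= 0.

So the dual LP is:
  minimize  11y1 + 7y2 + 41y3
  subject to:
    y1 + 2y3 >= 6
    y2 + 4y3 >= 1
    y1, y2, y3 >= 0

Solving the primal: x* = (11, 4.75).
  primal value c^T x* = 70.75.
Solving the dual: y* = (5.5, 0, 0.25).
  dual value b^T y* = 70.75.
Strong duality: c^T x* = b^T y*. Confirmed.

70.75


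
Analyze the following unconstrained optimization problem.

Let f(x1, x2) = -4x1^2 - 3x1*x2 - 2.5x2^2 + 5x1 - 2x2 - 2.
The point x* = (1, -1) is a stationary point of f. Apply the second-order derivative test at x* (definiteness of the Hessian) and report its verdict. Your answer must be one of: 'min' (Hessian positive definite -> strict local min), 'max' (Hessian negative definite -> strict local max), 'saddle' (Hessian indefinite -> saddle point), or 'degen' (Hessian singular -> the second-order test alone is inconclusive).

Compute the Hessian H = grad^2 f:
  H = [[-8, -3], [-3, -5]]
Verify stationarity: grad f(x*) = H x* + g = (0, 0).
Eigenvalues of H: -9.8541, -3.1459.
Both eigenvalues < 0, so H is negative definite -> x* is a strict local max.

max


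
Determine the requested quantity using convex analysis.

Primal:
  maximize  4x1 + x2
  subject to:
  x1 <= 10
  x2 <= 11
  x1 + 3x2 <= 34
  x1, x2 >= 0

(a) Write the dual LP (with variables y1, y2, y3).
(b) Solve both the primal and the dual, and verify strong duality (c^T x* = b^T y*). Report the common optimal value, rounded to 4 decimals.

The standard primal-dual pair for 'max c^T x s.t. A x <= b, x >= 0' is:
  Dual:  min b^T y  s.t.  A^T y >= c,  y >= 0.

So the dual LP is:
  minimize  10y1 + 11y2 + 34y3
  subject to:
    y1 + y3 >= 4
    y2 + 3y3 >= 1
    y1, y2, y3 >= 0

Solving the primal: x* = (10, 8).
  primal value c^T x* = 48.
Solving the dual: y* = (3.6667, 0, 0.3333).
  dual value b^T y* = 48.
Strong duality: c^T x* = b^T y*. Confirmed.

48


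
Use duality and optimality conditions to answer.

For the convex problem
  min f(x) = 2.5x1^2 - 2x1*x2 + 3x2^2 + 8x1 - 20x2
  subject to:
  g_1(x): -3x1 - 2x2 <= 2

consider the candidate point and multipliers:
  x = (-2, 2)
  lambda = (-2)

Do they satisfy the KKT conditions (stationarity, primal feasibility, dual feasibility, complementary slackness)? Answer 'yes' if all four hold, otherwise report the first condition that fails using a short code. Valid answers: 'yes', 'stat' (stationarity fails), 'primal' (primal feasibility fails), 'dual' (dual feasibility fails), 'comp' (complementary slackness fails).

Gradient of f: grad f(x) = Q x + c = (-6, -4)
Constraint values g_i(x) = a_i^T x - b_i:
  g_1((-2, 2)) = 0
Stationarity residual: grad f(x) + sum_i lambda_i a_i = (0, 0)
  -> stationarity OK
Primal feasibility (all g_i <= 0): OK
Dual feasibility (all lambda_i >= 0): FAILS
Complementary slackness (lambda_i * g_i(x) = 0 for all i): OK

Verdict: the first failing condition is dual_feasibility -> dual.

dual


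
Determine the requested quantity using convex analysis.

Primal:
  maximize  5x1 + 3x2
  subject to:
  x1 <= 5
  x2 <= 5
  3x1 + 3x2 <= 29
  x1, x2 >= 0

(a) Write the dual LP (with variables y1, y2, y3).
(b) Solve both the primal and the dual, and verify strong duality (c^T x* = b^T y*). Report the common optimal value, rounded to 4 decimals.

The standard primal-dual pair for 'max c^T x s.t. A x <= b, x >= 0' is:
  Dual:  min b^T y  s.t.  A^T y >= c,  y >= 0.

So the dual LP is:
  minimize  5y1 + 5y2 + 29y3
  subject to:
    y1 + 3y3 >= 5
    y2 + 3y3 >= 3
    y1, y2, y3 >= 0

Solving the primal: x* = (5, 4.6667).
  primal value c^T x* = 39.
Solving the dual: y* = (2, 0, 1).
  dual value b^T y* = 39.
Strong duality: c^T x* = b^T y*. Confirmed.

39


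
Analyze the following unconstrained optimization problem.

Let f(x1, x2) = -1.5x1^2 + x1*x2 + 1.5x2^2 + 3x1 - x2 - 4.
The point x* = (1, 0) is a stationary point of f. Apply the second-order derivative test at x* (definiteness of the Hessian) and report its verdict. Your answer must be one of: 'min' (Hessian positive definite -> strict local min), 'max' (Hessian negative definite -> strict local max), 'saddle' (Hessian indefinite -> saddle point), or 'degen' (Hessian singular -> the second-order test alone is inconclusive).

Compute the Hessian H = grad^2 f:
  H = [[-3, 1], [1, 3]]
Verify stationarity: grad f(x*) = H x* + g = (0, 0).
Eigenvalues of H: -3.1623, 3.1623.
Eigenvalues have mixed signs, so H is indefinite -> x* is a saddle point.

saddle


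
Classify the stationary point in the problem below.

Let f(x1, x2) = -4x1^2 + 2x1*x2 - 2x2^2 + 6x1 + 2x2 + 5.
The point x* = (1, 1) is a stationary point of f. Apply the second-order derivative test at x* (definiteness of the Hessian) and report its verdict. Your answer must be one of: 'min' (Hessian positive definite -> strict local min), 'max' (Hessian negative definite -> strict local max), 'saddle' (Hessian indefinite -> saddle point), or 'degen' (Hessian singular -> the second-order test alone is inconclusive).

Compute the Hessian H = grad^2 f:
  H = [[-8, 2], [2, -4]]
Verify stationarity: grad f(x*) = H x* + g = (0, 0).
Eigenvalues of H: -8.8284, -3.1716.
Both eigenvalues < 0, so H is negative definite -> x* is a strict local max.

max


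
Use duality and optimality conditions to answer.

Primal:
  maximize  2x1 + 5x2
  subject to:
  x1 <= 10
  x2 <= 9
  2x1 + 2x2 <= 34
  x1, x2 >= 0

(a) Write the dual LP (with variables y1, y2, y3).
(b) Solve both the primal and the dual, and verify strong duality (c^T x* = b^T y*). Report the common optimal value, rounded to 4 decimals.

The standard primal-dual pair for 'max c^T x s.t. A x <= b, x >= 0' is:
  Dual:  min b^T y  s.t.  A^T y >= c,  y >= 0.

So the dual LP is:
  minimize  10y1 + 9y2 + 34y3
  subject to:
    y1 + 2y3 >= 2
    y2 + 2y3 >= 5
    y1, y2, y3 >= 0

Solving the primal: x* = (8, 9).
  primal value c^T x* = 61.
Solving the dual: y* = (0, 3, 1).
  dual value b^T y* = 61.
Strong duality: c^T x* = b^T y*. Confirmed.

61


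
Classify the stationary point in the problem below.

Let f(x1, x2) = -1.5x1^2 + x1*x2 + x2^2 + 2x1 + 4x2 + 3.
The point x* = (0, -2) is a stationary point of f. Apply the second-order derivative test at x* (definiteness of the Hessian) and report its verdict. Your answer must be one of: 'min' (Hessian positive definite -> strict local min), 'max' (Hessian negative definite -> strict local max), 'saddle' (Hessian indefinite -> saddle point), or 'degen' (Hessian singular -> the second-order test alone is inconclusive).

Compute the Hessian H = grad^2 f:
  H = [[-3, 1], [1, 2]]
Verify stationarity: grad f(x*) = H x* + g = (0, 0).
Eigenvalues of H: -3.1926, 2.1926.
Eigenvalues have mixed signs, so H is indefinite -> x* is a saddle point.

saddle


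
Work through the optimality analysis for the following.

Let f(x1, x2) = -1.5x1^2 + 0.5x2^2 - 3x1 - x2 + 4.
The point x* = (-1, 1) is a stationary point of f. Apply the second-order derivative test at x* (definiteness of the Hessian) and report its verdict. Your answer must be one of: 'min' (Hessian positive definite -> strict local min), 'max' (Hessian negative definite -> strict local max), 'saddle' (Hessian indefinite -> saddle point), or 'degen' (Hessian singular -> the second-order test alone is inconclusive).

Compute the Hessian H = grad^2 f:
  H = [[-3, 0], [0, 1]]
Verify stationarity: grad f(x*) = H x* + g = (0, 0).
Eigenvalues of H: -3, 1.
Eigenvalues have mixed signs, so H is indefinite -> x* is a saddle point.

saddle


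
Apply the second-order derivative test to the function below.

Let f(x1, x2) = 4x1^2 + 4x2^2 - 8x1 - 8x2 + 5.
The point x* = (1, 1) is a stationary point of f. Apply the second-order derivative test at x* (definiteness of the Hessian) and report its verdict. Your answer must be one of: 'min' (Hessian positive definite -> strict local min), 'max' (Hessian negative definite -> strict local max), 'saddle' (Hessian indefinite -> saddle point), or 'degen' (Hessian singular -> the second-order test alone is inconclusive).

Compute the Hessian H = grad^2 f:
  H = [[8, 0], [0, 8]]
Verify stationarity: grad f(x*) = H x* + g = (0, 0).
Eigenvalues of H: 8, 8.
Both eigenvalues > 0, so H is positive definite -> x* is a strict local min.

min


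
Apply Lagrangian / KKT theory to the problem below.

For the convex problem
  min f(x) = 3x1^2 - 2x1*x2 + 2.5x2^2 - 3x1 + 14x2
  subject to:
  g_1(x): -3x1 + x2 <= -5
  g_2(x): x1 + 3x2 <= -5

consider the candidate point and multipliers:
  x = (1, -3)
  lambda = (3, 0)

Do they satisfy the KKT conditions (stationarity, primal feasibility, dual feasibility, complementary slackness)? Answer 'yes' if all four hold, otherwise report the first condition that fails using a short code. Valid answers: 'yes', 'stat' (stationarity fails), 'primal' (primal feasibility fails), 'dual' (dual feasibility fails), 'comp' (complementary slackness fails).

Gradient of f: grad f(x) = Q x + c = (9, -3)
Constraint values g_i(x) = a_i^T x - b_i:
  g_1((1, -3)) = -1
  g_2((1, -3)) = -3
Stationarity residual: grad f(x) + sum_i lambda_i a_i = (0, 0)
  -> stationarity OK
Primal feasibility (all g_i <= 0): OK
Dual feasibility (all lambda_i >= 0): OK
Complementary slackness (lambda_i * g_i(x) = 0 for all i): FAILS

Verdict: the first failing condition is complementary_slackness -> comp.

comp
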